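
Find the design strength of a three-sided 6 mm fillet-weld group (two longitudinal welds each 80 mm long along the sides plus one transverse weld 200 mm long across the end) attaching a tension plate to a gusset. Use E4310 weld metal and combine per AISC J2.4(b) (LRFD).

E43XX → F_EXX = 430 MPa.
t_e = 0.707 × 6 = 4.242 mm.
R_nwl = 0.6 × 430 × 4.242 × 160 × 10⁻³ = 175.1 kN (longitudinal, 2 welds).
R_nwt = 0.6 × 430 × 4.242 × 200 × 10⁻³ = 218.9 kN (transverse, base value).
(i) R_nwl + R_nwt = 394 kN; (ii) 0.85 R_nwl + 1.5 R_nwt = 477.2 kN.
R_n = max = 477.2 kN [governs: (ii)]; φR_n = 357.9 kN.

φR_n ≈ 358 kN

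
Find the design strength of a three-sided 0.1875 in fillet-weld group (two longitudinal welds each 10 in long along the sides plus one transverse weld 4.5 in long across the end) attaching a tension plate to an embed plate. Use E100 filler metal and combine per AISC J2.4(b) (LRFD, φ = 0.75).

φR_n ≈ 146 kip

E100XX → F_EXX = 100 ksi.
t_e = 0.707 × 0.1875 = 0.1326 in.
R_nwl = 0.6 × 100 × 0.1326 × 20 = 159.1 kip (longitudinal, 2 welds).
R_nwt = 0.6 × 100 × 0.1326 × 4.5 = 35.79 kip (transverse, base value).
(i) R_nwl + R_nwt = 194.9 kip; (ii) 0.85 R_nwl + 1.5 R_nwt = 188.9 kip.
R_n = max = 194.9 kip [governs: (i)]; φR_n = 146.2 kip.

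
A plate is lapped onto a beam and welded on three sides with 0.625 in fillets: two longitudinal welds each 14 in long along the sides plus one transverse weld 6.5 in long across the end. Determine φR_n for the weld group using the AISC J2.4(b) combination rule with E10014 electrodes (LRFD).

φR_n ≈ 686 kip

E100XX → F_EXX = 100 ksi.
t_e = 0.707 × 0.625 = 0.4419 in.
R_nwl = 0.6 × 100 × 0.4419 × 28 = 742.4 kip (longitudinal, 2 welds).
R_nwt = 0.6 × 100 × 0.4419 × 6.5 = 172.3 kip (transverse, base value).
(i) R_nwl + R_nwt = 914.7 kip; (ii) 0.85 R_nwl + 1.5 R_nwt = 889.5 kip.
R_n = max = 914.7 kip [governs: (i)]; φR_n = 686 kip.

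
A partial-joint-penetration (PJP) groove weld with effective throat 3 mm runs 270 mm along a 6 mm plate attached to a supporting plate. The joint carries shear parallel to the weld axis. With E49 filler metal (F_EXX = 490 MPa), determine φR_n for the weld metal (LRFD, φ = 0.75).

Effective throat (given) t_e = 3 mm.
A_we = 3 × 270 = 810 mm².
F_nw = 0.6 F_EXX = 294 MPa.
φR_n = 0.75 × 294 × 810 × 10⁻³ = 178.6 kN.

φR_n ≈ 179 kN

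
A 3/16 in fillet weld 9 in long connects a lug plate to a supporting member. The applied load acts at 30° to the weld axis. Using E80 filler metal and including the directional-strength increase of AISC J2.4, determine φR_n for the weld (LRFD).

E80XX → F_EXX = 80 ksi.
t_e = 0.707 × 0.1875 = 0.1326 in; A_we = 0.1326 × 9 = 1.193 in².
Directional factor: 1.0 + 0.5 sin^1.5(30°) = 1.177.
F_nw = 0.6 × 80 × 1.177 = 56.49 ksi.
φR_n = 0.75 × 56.49 × 1.193 = 50.54 kip.

φR_n ≈ 50.5 kip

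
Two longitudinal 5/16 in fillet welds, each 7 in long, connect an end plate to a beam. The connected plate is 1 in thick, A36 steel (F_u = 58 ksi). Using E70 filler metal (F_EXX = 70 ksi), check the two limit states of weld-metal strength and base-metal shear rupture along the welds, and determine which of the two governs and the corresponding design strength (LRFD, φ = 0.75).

φR_n ≈ 97.4 kip (weld metal governs)

t_e = 0.707 × 0.3125 = 0.2209 in; L = 14 in.
Weld metal: φR_n = 0.75 × 0.6 × 70 × 0.2209 × 14 = 97.43 kip.
Base metal (shear rupture): φR_n = 0.75 × 0.6 × 58 × 1 × 14 = 365.4 kip.
Governing: weld metal.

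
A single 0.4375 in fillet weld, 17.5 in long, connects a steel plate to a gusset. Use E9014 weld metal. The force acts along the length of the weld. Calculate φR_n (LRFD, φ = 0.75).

φR_n ≈ 219 kips

E90XX → F_EXX = 90 ksi.
Effective throat t_e = 0.707 × 0.4375 = 0.3093 in.
Total length L = 17.5 in; A_we = 0.3093 × 17.5 = 5.413 in².
F_nw = 0.6 F_EXX = 0.6 × 90 = 54 ksi.
φR_n = 0.75 × 54 × 5.413 = 219.2 kips.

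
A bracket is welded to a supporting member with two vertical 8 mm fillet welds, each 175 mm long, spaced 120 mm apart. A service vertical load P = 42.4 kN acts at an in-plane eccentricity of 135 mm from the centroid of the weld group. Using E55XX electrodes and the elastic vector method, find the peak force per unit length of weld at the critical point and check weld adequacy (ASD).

E55XX → F_EXX = 550 MPa.
Total weld length L_w = 350 mm. Treat welds as unit-width lines.
Polar moment about centroid: J = 2[d³/12 + d(b/2)²] = 2[175³/12 + 175×60²] = 2153000 mm³.
Direct shear f_v = P/L_w = 42.4×10³ / 350 = 121.1 N/mm (vertical).
Torsion M = P·e = 42.4×10³ × 135 = 5724000 N·mm.
Critical point at (x, y) = (60, 87.5) from centroid. f_tx = M·y/J = 232.6 N/mm; f_ty = M·x/J = 159.5 N/mm.
Resultant f_max = √[f_tx² + (f_v + f_ty)²] = √[232.6² + (121.1 + 159.5)²] = 364.5 N/mm.
Capacity per unit length: r_n/Ω = (1/2.0) × 0.6 × 550 × (0.707 × 8) = 933.2 N/mm.
364.5 ≤ 933.2 → adequate.

f_max ≈ 365 N/mm; adequate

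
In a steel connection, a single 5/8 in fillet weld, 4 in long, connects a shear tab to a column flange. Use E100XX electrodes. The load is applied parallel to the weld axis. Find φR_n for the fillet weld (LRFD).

E100XX → F_EXX = 100 ksi.
Effective throat t_e = 0.707 × 0.625 = 0.4419 in.
Total length L = 4 in; A_we = 0.4419 × 4 = 1.767 in².
F_nw = 0.6 F_EXX = 0.6 × 100 = 60 ksi.
φR_n = 0.75 × 60 × 1.767 = 79.54 kips.

φR_n ≈ 79.5 kips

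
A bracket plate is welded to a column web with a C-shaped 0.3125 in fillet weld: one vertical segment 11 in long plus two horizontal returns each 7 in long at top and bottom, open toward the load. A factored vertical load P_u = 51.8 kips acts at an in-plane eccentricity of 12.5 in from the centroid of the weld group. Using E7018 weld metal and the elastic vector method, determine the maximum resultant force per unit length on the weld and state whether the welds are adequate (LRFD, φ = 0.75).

f_max ≈ 8.78 kip/in; NOT adequate

E70XX → F_EXX = 70 ksi.
Total weld length L_w = 25 in. Treat welds as unit-width lines.
Centroid: x̄ = 2×7×3.5 / 25 = 1.96 in from the vertical weld.
Polar moment about centroid: J = I_x + I_y = [11³/12 + 2×7×5.5²] + [11×1.96² + 2(7³/12 + 7×1.54²)] = 667 in³.
Direct shear f_v = P/L_w = 51.8 / 25 = 2.072 kip/in (vertical).
Torsion M = P·e = 51.8 × 12.5 = 647.5 kip·in.
Critical point at (x, y) = (5.04, 5.5) from centroid. f_tx = M·y/J = 5.339 kip/in; f_ty = M·x/J = 4.892 kip/in.
Resultant f_max = √[f_tx² + (f_v + f_ty)²] = √[5.339² + (2.072 + 4.892)²] = 8.775 kip/in.
Capacity per unit length: φr_n = 0.75 × 0.6 × 70 × (0.707 × 0.3125) = 6.96 kip/in.
8.775 > 6.96 → NOT adequate.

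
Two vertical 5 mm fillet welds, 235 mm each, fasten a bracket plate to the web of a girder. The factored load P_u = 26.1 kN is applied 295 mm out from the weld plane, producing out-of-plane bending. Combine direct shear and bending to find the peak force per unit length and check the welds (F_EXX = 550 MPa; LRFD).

L_w = 2 × 235 = 470 mm; section modulus (unit throat) S = 2 × L²/6 = 18410 mm².
Direct shear f_v = P/L_w = 26.1×10³/470 = 55.53 N/mm.
Moment M = P × e = 26.1×10³ × 295 = 7699500 N·mm; bending f_b = M/S = 418.3 N/mm.
f_max = √(f_v² + f_b²) = √(55.53² + 418.3²) = 421.9 N/mm.
φr_n = 0.75 × 0.6 × 550 × (0.707 × 5) = 874.9 N/mm → adequate.

f_max ≈ 422 N/mm; adequate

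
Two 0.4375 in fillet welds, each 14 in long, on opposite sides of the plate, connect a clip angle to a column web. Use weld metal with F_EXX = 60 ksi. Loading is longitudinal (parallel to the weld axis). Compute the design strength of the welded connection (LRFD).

φR_n ≈ 234 kip

Effective throat t_e = 0.707 × 0.4375 = 0.3093 in.
Total length L = 28 in; A_we = 0.3093 × 28 = 8.661 in².
F_nw = 0.6 F_EXX = 0.6 × 60 = 36 ksi.
φR_n = 0.75 × 36 × 8.661 = 233.8 kip.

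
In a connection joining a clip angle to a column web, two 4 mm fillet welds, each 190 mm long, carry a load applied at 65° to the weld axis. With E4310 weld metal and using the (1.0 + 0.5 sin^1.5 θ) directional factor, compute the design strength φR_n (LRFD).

E43XX → F_EXX = 430 MPa.
t_e = 0.707 × 4 = 2.828 mm; A_we = 2.828 × 380 = 1075 mm².
Directional factor: 1.0 + 0.5 sin^1.5(65°) = 1.431.
F_nw = 0.6 × 430 × 1.431 = 369.3 MPa.
φR_n = 0.75 × 369.3 × 1075 × 10⁻³ = 297.7 kN.

φR_n ≈ 298 kN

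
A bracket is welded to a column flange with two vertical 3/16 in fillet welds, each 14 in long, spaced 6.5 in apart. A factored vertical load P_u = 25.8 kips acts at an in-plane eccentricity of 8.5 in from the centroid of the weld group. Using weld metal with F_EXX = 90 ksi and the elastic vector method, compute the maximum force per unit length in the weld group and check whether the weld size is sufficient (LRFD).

Total weld length L_w = 28 in. Treat welds as unit-width lines.
Polar moment about centroid: J = 2[d³/12 + d(b/2)²] = 2[14³/12 + 14×3.25²] = 753.1 in³.
Direct shear f_v = P/L_w = 25.8 / 28 = 0.9214 kip/in (vertical).
Torsion M = P·e = 25.8 × 8.5 = 219.3 kip·in.
Critical point at (x, y) = (3.25, 7) from centroid. f_tx = M·y/J = 2.038 kip/in; f_ty = M·x/J = 0.9464 kip/in.
Resultant f_max = √[f_tx² + (f_v + f_ty)²] = √[2.038² + (0.9214 + 0.9464)²] = 2.765 kip/in.
Capacity per unit length: φr_n = 0.75 × 0.6 × 90 × (0.707 × 0.1875) = 5.369 kip/in.
2.765 ≤ 5.369 → adequate.

f_max ≈ 2.76 kip/in; adequate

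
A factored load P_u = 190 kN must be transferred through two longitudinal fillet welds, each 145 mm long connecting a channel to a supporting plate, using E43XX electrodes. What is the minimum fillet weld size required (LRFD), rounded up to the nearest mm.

E43XX → F_EXX = 430 MPa.
Total weld length L = 290 mm.
Required throat t_e = P_u / (φ × 0.6 F_EXX × L) = 190 / (0.75 × 0.6 × 430 × 290 × 10⁻³) = 3.386 mm.
Required leg w = t_e / 0.707 = 4.789 mm → use 5 mm.

w = 5 mm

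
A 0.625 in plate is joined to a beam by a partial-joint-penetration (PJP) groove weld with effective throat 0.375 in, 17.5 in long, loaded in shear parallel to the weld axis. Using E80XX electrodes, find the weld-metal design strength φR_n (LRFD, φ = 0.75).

φR_n ≈ 236 kips

E80XX → F_EXX = 80 ksi.
Effective throat (given) t_e = 0.375 in.
A_we = 0.375 × 17.5 = 6.562 in².
F_nw = 0.6 F_EXX = 48 ksi.
φR_n = 0.75 × 48 × 6.562 = 236.2 kips.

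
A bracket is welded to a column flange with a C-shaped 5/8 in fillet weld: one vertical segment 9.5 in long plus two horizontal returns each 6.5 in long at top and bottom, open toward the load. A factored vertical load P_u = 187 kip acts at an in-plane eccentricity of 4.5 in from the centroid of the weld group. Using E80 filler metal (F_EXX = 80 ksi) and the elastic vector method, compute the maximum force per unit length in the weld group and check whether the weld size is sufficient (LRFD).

f_max ≈ 18.7 kip/in; NOT adequate

Total weld length L_w = 22.5 in. Treat welds as unit-width lines.
Centroid: x̄ = 2×6.5×3.25 / 22.5 = 1.878 in from the vertical weld.
Polar moment about centroid: J = I_x + I_y = [9.5³/12 + 2×6.5×4.75²] + [9.5×1.878² + 2(6.5³/12 + 6.5×1.372²)] = 468.5 in³.
Direct shear f_v = P/L_w = 187 / 22.5 = 8.311 kip/in (vertical).
Torsion M = P·e = 187 × 4.5 = 841.5 kip·in.
Critical point at (x, y) = (4.622, 4.75) from centroid. f_tx = M·y/J = 8.532 kip/in; f_ty = M·x/J = 8.302 kip/in.
Resultant f_max = √[f_tx² + (f_v + f_ty)²] = √[8.532² + (8.311 + 8.302)²] = 18.68 kip/in.
Capacity per unit length: φr_n = 0.75 × 0.6 × 80 × (0.707 × 0.625) = 15.91 kip/in.
18.68 > 15.91 → NOT adequate.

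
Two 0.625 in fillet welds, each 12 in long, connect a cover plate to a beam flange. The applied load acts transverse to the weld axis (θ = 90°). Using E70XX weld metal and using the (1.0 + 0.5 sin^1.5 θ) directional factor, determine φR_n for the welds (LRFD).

φR_n ≈ 501 kip

E70XX → F_EXX = 70 ksi.
t_e = 0.707 × 0.625 = 0.4419 in; A_we = 0.4419 × 24 = 10.6 in².
Directional factor: 1.0 + 0.5 sin^1.5(90°) = 1.5.
F_nw = 0.6 × 70 × 1.5 = 63 ksi.
φR_n = 0.75 × 63 × 10.6 = 501.1 kip.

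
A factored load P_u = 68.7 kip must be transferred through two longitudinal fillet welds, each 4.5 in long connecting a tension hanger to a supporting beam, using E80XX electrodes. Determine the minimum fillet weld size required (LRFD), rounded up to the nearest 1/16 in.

w = 5/16 in

E80XX → F_EXX = 80 ksi.
Total weld length L = 9 in.
Required throat t_e = P_u / (φ × 0.6 F_EXX × L) = 68.7 / (0.75 × 0.6 × 80 × 9) = 0.212 in.
Required leg w = t_e / 0.707 = 0.2999 in → use 5/16 in.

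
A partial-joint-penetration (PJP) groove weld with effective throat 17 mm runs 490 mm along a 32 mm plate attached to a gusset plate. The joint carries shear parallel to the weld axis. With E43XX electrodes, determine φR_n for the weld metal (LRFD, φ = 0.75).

φR_n ≈ 1610 kN

E43XX → F_EXX = 430 MPa.
Effective throat (given) t_e = 17 mm.
A_we = 17 × 490 = 8330 mm².
F_nw = 0.6 F_EXX = 258 MPa.
φR_n = 0.75 × 258 × 8330 × 10⁻³ = 1612 kN.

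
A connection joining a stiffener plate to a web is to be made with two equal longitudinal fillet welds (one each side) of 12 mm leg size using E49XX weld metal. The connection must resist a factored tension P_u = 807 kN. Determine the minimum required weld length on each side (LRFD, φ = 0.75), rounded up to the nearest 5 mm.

E49XX → F_EXX = 490 MPa.
Throat t_e = 0.707 × 12 = 8.484 mm.
φr_n = 0.75 × 0.6 × 490 × 8.484 × 10⁻³ = 1.871 kN/mm.
L_req = P_u / φr_n = 807 / 1.871 = 431.4 mm total.
Per side: 431.4 / 2 = 215.7 mm.
Round up → use L = 220 mm on each side.

L = 220 mm on each side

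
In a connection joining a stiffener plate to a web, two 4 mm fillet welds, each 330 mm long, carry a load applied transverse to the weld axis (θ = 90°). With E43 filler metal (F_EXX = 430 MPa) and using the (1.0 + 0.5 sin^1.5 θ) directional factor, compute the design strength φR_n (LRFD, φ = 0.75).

φR_n ≈ 542 kN

t_e = 0.707 × 4 = 2.828 mm; A_we = 2.828 × 660 = 1866 mm².
Directional factor: 1.0 + 0.5 sin^1.5(90°) = 1.5.
F_nw = 0.6 × 430 × 1.5 = 387 MPa.
φR_n = 0.75 × 387 × 1866 × 10⁻³ = 541.7 kN.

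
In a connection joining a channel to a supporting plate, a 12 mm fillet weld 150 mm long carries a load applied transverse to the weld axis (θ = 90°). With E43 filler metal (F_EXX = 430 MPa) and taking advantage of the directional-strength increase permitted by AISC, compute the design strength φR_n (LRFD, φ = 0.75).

t_e = 0.707 × 12 = 8.484 mm; A_we = 8.484 × 150 = 1273 mm².
Directional factor: 1.0 + 0.5 sin^1.5(90°) = 1.5.
F_nw = 0.6 × 430 × 1.5 = 387 MPa.
φR_n = 0.75 × 387 × 1273 × 10⁻³ = 369.4 kN.

φR_n ≈ 369 kN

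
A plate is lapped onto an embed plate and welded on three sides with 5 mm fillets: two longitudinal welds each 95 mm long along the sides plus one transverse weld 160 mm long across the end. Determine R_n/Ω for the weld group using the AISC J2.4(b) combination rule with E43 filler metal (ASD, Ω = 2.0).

R_n/Ω ≈ 183 kN

E43XX → F_EXX = 430 MPa.
t_e = 0.707 × 5 = 3.535 mm.
R_nwl = 0.6 × 430 × 3.535 × 190 × 10⁻³ = 173.3 kN (longitudinal, 2 welds).
R_nwt = 0.6 × 430 × 3.535 × 160 × 10⁻³ = 145.9 kN (transverse, base value).
(i) R_nwl + R_nwt = 319.2 kN; (ii) 0.85 R_nwl + 1.5 R_nwt = 366.2 kN.
R_n = max = 366.2 kN [governs: (ii)]; R_n/Ω = 183.1 kN.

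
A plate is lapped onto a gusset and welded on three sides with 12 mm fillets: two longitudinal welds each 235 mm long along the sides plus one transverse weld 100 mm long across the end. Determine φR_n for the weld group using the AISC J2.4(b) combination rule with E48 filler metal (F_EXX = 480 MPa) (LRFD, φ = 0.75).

t_e = 0.707 × 12 = 8.484 mm.
R_nwl = 0.6 × 480 × 8.484 × 470 × 10⁻³ = 1148 kN (longitudinal, 2 welds).
R_nwt = 0.6 × 480 × 8.484 × 100 × 10⁻³ = 244.3 kN (transverse, base value).
(i) R_nwl + R_nwt = 1393 kN; (ii) 0.85 R_nwl + 1.5 R_nwt = 1343 kN.
R_n = max = 1393 kN [governs: (i)]; φR_n = 1045 kN.

φR_n ≈ 1040 kN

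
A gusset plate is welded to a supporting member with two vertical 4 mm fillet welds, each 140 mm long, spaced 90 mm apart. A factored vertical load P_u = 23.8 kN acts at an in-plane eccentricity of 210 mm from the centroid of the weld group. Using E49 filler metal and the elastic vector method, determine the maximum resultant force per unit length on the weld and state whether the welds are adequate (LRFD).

f_max ≈ 458 N/mm; adequate

E49XX → F_EXX = 490 MPa.
Total weld length L_w = 280 mm. Treat welds as unit-width lines.
Polar moment about centroid: J = 2[d³/12 + d(b/2)²] = 2[140³/12 + 140×45²] = 1024000 mm³.
Direct shear f_v = P/L_w = 23.8×10³ / 280 = 85 N/mm (vertical).
Torsion M = P·e = 23.8×10³ × 210 = 4998000 N·mm.
Critical point at (x, y) = (45, 70) from centroid. f_tx = M·y/J = 341.5 N/mm; f_ty = M·x/J = 219.6 N/mm.
Resultant f_max = √[f_tx² + (f_v + f_ty)²] = √[341.5² + (85 + 219.6)²] = 457.6 N/mm.
Capacity per unit length: φr_n = 0.75 × 0.6 × 490 × (0.707 × 4) = 623.6 N/mm.
457.6 ≤ 623.6 → adequate.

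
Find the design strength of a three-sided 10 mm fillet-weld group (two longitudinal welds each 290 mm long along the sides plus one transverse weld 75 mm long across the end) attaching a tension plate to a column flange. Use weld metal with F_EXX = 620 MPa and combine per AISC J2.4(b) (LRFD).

φR_n ≈ 1290 kN

t_e = 0.707 × 10 = 7.07 mm.
R_nwl = 0.6 × 620 × 7.07 × 580 × 10⁻³ = 1525 kN (longitudinal, 2 welds).
R_nwt = 0.6 × 620 × 7.07 × 75 × 10⁻³ = 197.3 kN (transverse, base value).
(i) R_nwl + R_nwt = 1723 kN; (ii) 0.85 R_nwl + 1.5 R_nwt = 1592 kN.
R_n = max = 1723 kN [governs: (i)]; φR_n = 1292 kN.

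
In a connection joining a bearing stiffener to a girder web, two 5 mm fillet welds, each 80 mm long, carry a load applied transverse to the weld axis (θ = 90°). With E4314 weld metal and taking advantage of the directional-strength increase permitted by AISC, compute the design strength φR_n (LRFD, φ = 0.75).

φR_n ≈ 164 kN

E43XX → F_EXX = 430 MPa.
t_e = 0.707 × 5 = 3.535 mm; A_we = 3.535 × 160 = 565.6 mm².
Directional factor: 1.0 + 0.5 sin^1.5(90°) = 1.5.
F_nw = 0.6 × 430 × 1.5 = 387 MPa.
φR_n = 0.75 × 387 × 565.6 × 10⁻³ = 164.2 kN.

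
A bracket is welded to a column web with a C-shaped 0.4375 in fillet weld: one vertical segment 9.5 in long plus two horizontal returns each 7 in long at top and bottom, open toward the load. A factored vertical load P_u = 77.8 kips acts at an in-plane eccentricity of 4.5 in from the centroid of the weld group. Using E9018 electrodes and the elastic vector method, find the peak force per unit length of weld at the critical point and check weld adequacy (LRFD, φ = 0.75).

E90XX → F_EXX = 90 ksi.
Total weld length L_w = 23.5 in. Treat welds as unit-width lines.
Centroid: x̄ = 2×7×3.5 / 23.5 = 2.085 in from the vertical weld.
Polar moment about centroid: J = I_x + I_y = [9.5³/12 + 2×7×4.75²] + [9.5×2.085² + 2(7³/12 + 7×1.415²)] = 513.8 in³.
Direct shear f_v = P/L_w = 77.8 / 23.5 = 3.311 kip/in (vertical).
Torsion M = P·e = 77.8 × 4.5 = 350.1 kip·in.
Critical point at (x, y) = (4.915, 4.75) from centroid. f_tx = M·y/J = 3.236 kip/in; f_ty = M·x/J = 3.349 kip/in.
Resultant f_max = √[f_tx² + (f_v + f_ty)²] = √[3.236² + (3.311 + 3.349)²] = 7.404 kip/in.
Capacity per unit length: φr_n = 0.75 × 0.6 × 90 × (0.707 × 0.4375) = 12.53 kip/in.
7.404 ≤ 12.53 → adequate.

f_max ≈ 7.4 kip/in; adequate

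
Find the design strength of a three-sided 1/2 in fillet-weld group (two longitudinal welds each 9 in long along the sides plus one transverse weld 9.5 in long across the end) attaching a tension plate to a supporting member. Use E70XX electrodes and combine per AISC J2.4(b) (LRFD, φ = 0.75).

φR_n ≈ 329 kip

E70XX → F_EXX = 70 ksi.
t_e = 0.707 × 0.5 = 0.3535 in.
R_nwl = 0.6 × 70 × 0.3535 × 18 = 267.2 kip (longitudinal, 2 welds).
R_nwt = 0.6 × 70 × 0.3535 × 9.5 = 141 kip (transverse, base value).
(i) R_nwl + R_nwt = 408.3 kip; (ii) 0.85 R_nwl + 1.5 R_nwt = 438.7 kip.
R_n = max = 438.7 kip [governs: (ii)]; φR_n = 329 kip.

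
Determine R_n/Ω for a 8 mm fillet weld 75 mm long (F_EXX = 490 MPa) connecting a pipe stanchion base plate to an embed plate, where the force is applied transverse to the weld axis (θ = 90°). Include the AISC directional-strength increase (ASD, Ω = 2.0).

R_n/Ω ≈ 93.5 kN

t_e = 0.707 × 8 = 5.656 mm; A_we = 5.656 × 75 = 424.2 mm².
Directional factor: 1.0 + 0.5 sin^1.5(90°) = 1.5.
F_nw = 0.6 × 490 × 1.5 = 441 MPa.
R_n/Ω = (441 × 424.2) / 2.0 × 10⁻³ = 93.54 kN.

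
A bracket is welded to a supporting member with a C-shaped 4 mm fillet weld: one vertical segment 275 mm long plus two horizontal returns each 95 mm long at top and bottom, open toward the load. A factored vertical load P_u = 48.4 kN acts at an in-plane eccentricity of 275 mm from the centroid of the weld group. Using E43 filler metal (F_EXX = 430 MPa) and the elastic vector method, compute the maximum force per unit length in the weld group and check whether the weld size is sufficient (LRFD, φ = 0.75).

Total weld length L_w = 465 mm. Treat welds as unit-width lines.
Centroid: x̄ = 2×95×47.5 / 465 = 19.41 mm from the vertical weld.
Polar moment about centroid: J = I_x + I_y = [275³/12 + 2×95×137.5²] + [275×19.41² + 2(95³/12 + 95×28.09²)] = 5722000 mm³.
Direct shear f_v = P/L_w = 48.4×10³ / 465 = 104.1 N/mm (vertical).
Torsion M = P·e = 48.4×10³ × 275 = 13310000 N·mm.
Critical point at (x, y) = (75.59, 137.5) from centroid. f_tx = M·y/J = 319.9 N/mm; f_ty = M·x/J = 175.8 N/mm.
Resultant f_max = √[f_tx² + (f_v + f_ty)²] = √[319.9² + (104.1 + 175.8)²] = 425.1 N/mm.
Capacity per unit length: φr_n = 0.75 × 0.6 × 430 × (0.707 × 4) = 547.2 N/mm.
425.1 ≤ 547.2 → adequate.

f_max ≈ 425 N/mm; adequate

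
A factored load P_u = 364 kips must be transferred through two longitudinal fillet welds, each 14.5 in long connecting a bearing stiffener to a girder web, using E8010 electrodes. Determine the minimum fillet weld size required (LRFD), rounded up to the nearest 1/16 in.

w = 1/2 in

E80XX → F_EXX = 80 ksi.
Total weld length L = 29 in.
Required throat t_e = P_u / (φ × 0.6 F_EXX × L) = 364 / (0.75 × 0.6 × 80 × 29) = 0.3487 in.
Required leg w = t_e / 0.707 = 0.4932 in → use 1/2 in.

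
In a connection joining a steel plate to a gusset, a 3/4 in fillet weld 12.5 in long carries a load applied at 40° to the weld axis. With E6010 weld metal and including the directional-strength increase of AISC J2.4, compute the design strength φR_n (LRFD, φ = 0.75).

φR_n ≈ 225 kip

E60XX → F_EXX = 60 ksi.
t_e = 0.707 × 0.75 = 0.5302 in; A_we = 0.5302 × 12.5 = 6.628 in².
Directional factor: 1.0 + 0.5 sin^1.5(40°) = 1.258.
F_nw = 0.6 × 60 × 1.258 = 45.28 ksi.
φR_n = 0.75 × 45.28 × 6.628 = 225.1 kip.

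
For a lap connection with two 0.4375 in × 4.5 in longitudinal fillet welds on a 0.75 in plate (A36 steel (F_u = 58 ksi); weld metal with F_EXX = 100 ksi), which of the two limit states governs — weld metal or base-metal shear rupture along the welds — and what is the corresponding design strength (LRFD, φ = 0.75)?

φR_n ≈ 125 kips (weld metal governs)

t_e = 0.707 × 0.4375 = 0.3093 in; L = 9 in.
Weld metal: φR_n = 0.75 × 0.6 × 100 × 0.3093 × 9 = 125.3 kips.
Base metal (shear rupture): φR_n = 0.75 × 0.6 × 58 × 0.75 × 9 = 176.2 kips.
Governing: weld metal.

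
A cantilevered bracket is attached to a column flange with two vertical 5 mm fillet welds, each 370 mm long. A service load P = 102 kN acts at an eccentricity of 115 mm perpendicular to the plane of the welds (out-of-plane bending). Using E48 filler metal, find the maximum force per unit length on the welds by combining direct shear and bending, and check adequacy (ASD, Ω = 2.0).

f_max ≈ 292 N/mm; adequate

E48XX → F_EXX = 480 MPa.
L_w = 2 × 370 = 740 mm; section modulus (unit throat) S = 2 × L²/6 = 45630 mm².
Direct shear f_v = P/L_w = 102×10³/740 = 137.8 N/mm.
Moment M = P × e = 102×10³ × 115 = 11730000 N·mm; bending f_b = M/S = 257 N/mm.
f_max = √(f_v² + f_b²) = √(137.8² + 257²) = 291.7 N/mm.
r_n/Ω = (1/2.0) × 0.6 × 480 × (0.707 × 5) = 509 N/mm → adequate.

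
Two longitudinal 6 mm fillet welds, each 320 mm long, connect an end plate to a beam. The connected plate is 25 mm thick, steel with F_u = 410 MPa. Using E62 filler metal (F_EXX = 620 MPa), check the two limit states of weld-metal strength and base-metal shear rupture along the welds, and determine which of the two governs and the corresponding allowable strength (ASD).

t_e = 0.707 × 6 = 4.242 mm; L = 640 mm.
Weld metal: R_n/Ω = (1/2.0) × 0.6 × 620 × 4.242 × 640 × 10⁻³ = 505 kN.
Base metal (shear rupture): R_n/Ω = (1/2.0) × 0.6 × 410 × 25 × 640 × 10⁻³ = 1968 kN.
Governing: weld metal.

R_n/Ω ≈ 505 kN (weld metal governs)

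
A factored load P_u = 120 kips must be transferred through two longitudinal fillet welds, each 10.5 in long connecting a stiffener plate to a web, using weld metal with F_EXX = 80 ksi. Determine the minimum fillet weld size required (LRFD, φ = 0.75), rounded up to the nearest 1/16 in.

w = 1/4 in

Total weld length L = 21 in.
Required throat t_e = P_u / (φ × 0.6 F_EXX × L) = 120 / (0.75 × 0.6 × 80 × 21) = 0.1587 in.
Required leg w = t_e / 0.707 = 0.2245 in → use 1/4 in.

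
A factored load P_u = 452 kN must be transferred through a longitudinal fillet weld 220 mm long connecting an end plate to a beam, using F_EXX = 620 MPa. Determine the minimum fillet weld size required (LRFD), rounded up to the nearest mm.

w = 11 mm

Total weld length L = 220 mm.
Required throat t_e = P_u / (φ × 0.6 F_EXX × L) = 452 / (0.75 × 0.6 × 620 × 220 × 10⁻³) = 7.364 mm.
Required leg w = t_e / 0.707 = 10.42 mm → use 11 mm.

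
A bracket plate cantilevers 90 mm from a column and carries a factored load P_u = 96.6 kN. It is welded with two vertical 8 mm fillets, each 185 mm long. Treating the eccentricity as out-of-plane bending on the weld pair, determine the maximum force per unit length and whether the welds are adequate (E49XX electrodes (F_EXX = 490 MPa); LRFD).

f_max ≈ 806 N/mm; adequate

L_w = 2 × 185 = 370 mm; section modulus (unit throat) S = 2 × L²/6 = 11410 mm².
Direct shear f_v = P/L_w = 96.6×10³/370 = 261.1 N/mm.
Moment M = P × e = 96.6×10³ × 90 = 8694000 N·mm; bending f_b = M/S = 762.1 N/mm.
f_max = √(f_v² + f_b²) = √(261.1² + 762.1²) = 805.6 N/mm.
φr_n = 0.75 × 0.6 × 490 × (0.707 × 8) = 1247 N/mm → adequate.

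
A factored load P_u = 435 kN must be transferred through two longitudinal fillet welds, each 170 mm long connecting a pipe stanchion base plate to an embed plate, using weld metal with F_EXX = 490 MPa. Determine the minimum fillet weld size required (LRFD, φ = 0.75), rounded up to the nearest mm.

w = 9 mm

Total weld length L = 340 mm.
Required throat t_e = P_u / (φ × 0.6 F_EXX × L) = 435 / (0.75 × 0.6 × 490 × 340 × 10⁻³) = 5.802 mm.
Required leg w = t_e / 0.707 = 8.207 mm → use 9 mm.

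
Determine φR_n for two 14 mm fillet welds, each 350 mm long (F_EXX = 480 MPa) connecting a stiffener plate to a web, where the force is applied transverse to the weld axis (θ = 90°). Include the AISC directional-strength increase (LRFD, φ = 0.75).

φR_n ≈ 2240 kN

t_e = 0.707 × 14 = 9.898 mm; A_we = 9.898 × 700 = 6929 mm².
Directional factor: 1.0 + 0.5 sin^1.5(90°) = 1.5.
F_nw = 0.6 × 480 × 1.5 = 432 MPa.
φR_n = 0.75 × 432 × 6929 × 10⁻³ = 2245 kN.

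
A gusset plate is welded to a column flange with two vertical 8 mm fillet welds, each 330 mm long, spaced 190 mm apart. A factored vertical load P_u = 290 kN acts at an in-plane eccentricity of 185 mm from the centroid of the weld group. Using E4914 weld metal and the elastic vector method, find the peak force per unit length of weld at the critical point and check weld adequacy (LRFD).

E49XX → F_EXX = 490 MPa.
Total weld length L_w = 660 mm. Treat welds as unit-width lines.
Polar moment about centroid: J = 2[d³/12 + d(b/2)²] = 2[330³/12 + 330×95²] = 11950000 mm³.
Direct shear f_v = P/L_w = 290×10³ / 660 = 439.4 N/mm (vertical).
Torsion M = P·e = 290×10³ × 185 = 53650000 N·mm.
Critical point at (x, y) = (95, 165) from centroid. f_tx = M·y/J = 741 N/mm; f_ty = M·x/J = 426.6 N/mm.
Resultant f_max = √[f_tx² + (f_v + f_ty)²] = √[741² + (439.4 + 426.6)²] = 1140 N/mm.
Capacity per unit length: φr_n = 0.75 × 0.6 × 490 × (0.707 × 8) = 1247 N/mm.
1140 ≤ 1247 → adequate.

f_max ≈ 1140 N/mm; adequate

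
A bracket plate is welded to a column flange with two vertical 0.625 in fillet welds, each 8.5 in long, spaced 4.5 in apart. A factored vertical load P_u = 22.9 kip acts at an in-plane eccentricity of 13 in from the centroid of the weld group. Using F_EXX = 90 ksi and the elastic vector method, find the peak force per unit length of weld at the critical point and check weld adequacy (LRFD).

Total weld length L_w = 17 in. Treat welds as unit-width lines.
Polar moment about centroid: J = 2[d³/12 + d(b/2)²] = 2[8.5³/12 + 8.5×2.25²] = 188.4 in³.
Direct shear f_v = P/L_w = 22.9 / 17 = 1.347 kip/in (vertical).
Torsion M = P·e = 22.9 × 13 = 297.7 kip·in.
Critical point at (x, y) = (2.25, 4.25) from centroid. f_tx = M·y/J = 6.715 kip/in; f_ty = M·x/J = 3.555 kip/in.
Resultant f_max = √[f_tx² + (f_v + f_ty)²] = √[6.715² + (1.347 + 3.555)²] = 8.314 kip/in.
Capacity per unit length: φr_n = 0.75 × 0.6 × 90 × (0.707 × 0.625) = 17.9 kip/in.
8.314 ≤ 17.9 → adequate.

f_max ≈ 8.31 kip/in; adequate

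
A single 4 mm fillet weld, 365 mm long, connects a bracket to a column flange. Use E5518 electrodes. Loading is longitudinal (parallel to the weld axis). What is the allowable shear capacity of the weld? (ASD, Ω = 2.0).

R_n/Ω ≈ 170 kN

E55XX → F_EXX = 550 MPa.
Effective throat t_e = 0.707 × 4 = 2.828 mm.
Total length L = 365 mm; A_we = 2.828 × 365 = 1032 mm².
F_nw = 0.6 F_EXX = 0.6 × 550 = 330 MPa.
R_n = 330 × 1032 × 10⁻³ = 340.6 kN; R_n/Ω = 340.6/2.0 = 170.3 kN.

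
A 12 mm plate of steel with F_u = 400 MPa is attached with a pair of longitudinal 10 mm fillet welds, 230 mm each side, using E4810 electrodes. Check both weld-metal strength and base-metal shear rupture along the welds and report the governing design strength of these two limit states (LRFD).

E48XX → F_EXX = 480 MPa.
t_e = 0.707 × 10 = 7.07 mm; L = 460 mm.
Weld metal: φR_n = 0.75 × 0.6 × 480 × 7.07 × 460 × 10⁻³ = 702.5 kN.
Base metal (shear rupture): φR_n = 0.75 × 0.6 × 400 × 12 × 460 × 10⁻³ = 993.6 kN.
Governing: weld metal.

φR_n ≈ 702 kN (weld metal governs)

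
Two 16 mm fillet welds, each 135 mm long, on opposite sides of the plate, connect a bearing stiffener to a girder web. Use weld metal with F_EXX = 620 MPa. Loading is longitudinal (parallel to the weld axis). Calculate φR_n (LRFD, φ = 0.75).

Effective throat t_e = 0.707 × 16 = 11.31 mm.
Total length L = 270 mm; A_we = 11.31 × 270 = 3054 mm².
F_nw = 0.6 F_EXX = 0.6 × 620 = 372 MPa.
φR_n = 0.75 × 372 × 3054 × 10⁻³ = 852.1 kN.

φR_n ≈ 852 kN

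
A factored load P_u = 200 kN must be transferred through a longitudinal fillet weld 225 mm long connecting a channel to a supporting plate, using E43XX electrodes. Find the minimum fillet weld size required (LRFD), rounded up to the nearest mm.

E43XX → F_EXX = 430 MPa.
Total weld length L = 225 mm.
Required throat t_e = P_u / (φ × 0.6 F_EXX × L) = 200 / (0.75 × 0.6 × 430 × 225 × 10⁻³) = 4.594 mm.
Required leg w = t_e / 0.707 = 6.498 mm → use 7 mm.

w = 7 mm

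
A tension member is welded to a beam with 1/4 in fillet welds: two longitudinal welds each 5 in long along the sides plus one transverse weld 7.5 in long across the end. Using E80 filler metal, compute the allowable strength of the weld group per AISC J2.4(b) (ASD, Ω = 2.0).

R_n/Ω ≈ 83.8 kip

E80XX → F_EXX = 80 ksi.
t_e = 0.707 × 0.25 = 0.1767 in.
R_nwl = 0.6 × 80 × 0.1767 × 10 = 84.84 kip (longitudinal, 2 welds).
R_nwt = 0.6 × 80 × 0.1767 × 7.5 = 63.63 kip (transverse, base value).
(i) R_nwl + R_nwt = 148.5 kip; (ii) 0.85 R_nwl + 1.5 R_nwt = 167.6 kip.
R_n = max = 167.6 kip [governs: (ii)]; R_n/Ω = 83.78 kip.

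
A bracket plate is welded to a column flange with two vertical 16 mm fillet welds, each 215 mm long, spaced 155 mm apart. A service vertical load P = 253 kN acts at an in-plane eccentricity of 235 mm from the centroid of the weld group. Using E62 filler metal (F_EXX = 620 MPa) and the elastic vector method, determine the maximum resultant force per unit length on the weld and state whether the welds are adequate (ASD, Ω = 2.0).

Total weld length L_w = 430 mm. Treat welds as unit-width lines.
Polar moment about centroid: J = 2[d³/12 + d(b/2)²] = 2[215³/12 + 215×77.5²] = 4239000 mm³.
Direct shear f_v = P/L_w = 253×10³ / 430 = 588.4 N/mm (vertical).
Torsion M = P·e = 253×10³ × 235 = 59455000 N·mm.
Critical point at (x, y) = (77.5, 107.5) from centroid. f_tx = M·y/J = 1508 N/mm; f_ty = M·x/J = 1087 N/mm.
Resultant f_max = √[f_tx² + (f_v + f_ty)²] = √[1508² + (588.4 + 1087)²] = 2254 N/mm.
Capacity per unit length: r_n/Ω = (1/2.0) × 0.6 × 620 × (0.707 × 16) = 2104 N/mm.
2254 > 2104 → NOT adequate.

f_max ≈ 2250 N/mm; NOT adequate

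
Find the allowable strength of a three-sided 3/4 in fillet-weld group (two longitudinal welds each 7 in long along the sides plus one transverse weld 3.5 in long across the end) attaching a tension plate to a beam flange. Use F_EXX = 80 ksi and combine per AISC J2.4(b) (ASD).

R_n/Ω ≈ 223 kips

t_e = 0.707 × 0.75 = 0.5302 in.
R_nwl = 0.6 × 80 × 0.5302 × 14 = 356.3 kips (longitudinal, 2 welds).
R_nwt = 0.6 × 80 × 0.5302 × 3.5 = 89.08 kips (transverse, base value).
(i) R_nwl + R_nwt = 445.4 kips; (ii) 0.85 R_nwl + 1.5 R_nwt = 436.5 kips.
R_n = max = 445.4 kips [governs: (i)]; R_n/Ω = 222.7 kips.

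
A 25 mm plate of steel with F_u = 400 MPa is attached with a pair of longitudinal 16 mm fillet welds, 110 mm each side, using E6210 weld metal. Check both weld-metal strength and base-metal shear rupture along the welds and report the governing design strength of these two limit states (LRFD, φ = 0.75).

E62XX → F_EXX = 620 MPa.
t_e = 0.707 × 16 = 11.31 mm; L = 220 mm.
Weld metal: φR_n = 0.75 × 0.6 × 620 × 11.31 × 220 × 10⁻³ = 694.3 kN.
Base metal (shear rupture): φR_n = 0.75 × 0.6 × 400 × 25 × 220 × 10⁻³ = 990 kN.
Governing: weld metal.

φR_n ≈ 694 kN (weld metal governs)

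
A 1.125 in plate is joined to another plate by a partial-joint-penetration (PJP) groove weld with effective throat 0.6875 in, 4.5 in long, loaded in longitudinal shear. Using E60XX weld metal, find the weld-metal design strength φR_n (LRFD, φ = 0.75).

E60XX → F_EXX = 60 ksi.
Effective throat (given) t_e = 0.6875 in.
A_we = 0.6875 × 4.5 = 3.094 in².
F_nw = 0.6 F_EXX = 36 ksi.
φR_n = 0.75 × 36 × 3.094 = 83.53 kip.

φR_n ≈ 83.5 kip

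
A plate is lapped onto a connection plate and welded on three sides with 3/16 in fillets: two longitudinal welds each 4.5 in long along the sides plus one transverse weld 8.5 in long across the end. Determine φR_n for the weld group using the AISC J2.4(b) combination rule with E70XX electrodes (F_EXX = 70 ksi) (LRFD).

φR_n ≈ 85.2 kip

t_e = 0.707 × 0.1875 = 0.1326 in.
R_nwl = 0.6 × 70 × 0.1326 × 9 = 50.11 kip (longitudinal, 2 welds).
R_nwt = 0.6 × 70 × 0.1326 × 8.5 = 47.32 kip (transverse, base value).
(i) R_nwl + R_nwt = 97.43 kip; (ii) 0.85 R_nwl + 1.5 R_nwt = 113.6 kip.
R_n = max = 113.6 kip [governs: (ii)]; φR_n = 85.18 kip.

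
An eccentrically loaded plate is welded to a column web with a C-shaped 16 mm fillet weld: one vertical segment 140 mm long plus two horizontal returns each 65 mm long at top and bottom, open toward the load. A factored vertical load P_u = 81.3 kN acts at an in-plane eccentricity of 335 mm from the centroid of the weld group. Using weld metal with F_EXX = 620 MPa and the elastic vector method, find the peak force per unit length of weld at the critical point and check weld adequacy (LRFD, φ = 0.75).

f_max ≈ 2560 N/mm; adequate

Total weld length L_w = 270 mm. Treat welds as unit-width lines.
Centroid: x̄ = 2×65×32.5 / 270 = 15.65 mm from the vertical weld.
Polar moment about centroid: J = I_x + I_y = [140³/12 + 2×65×70²] + [140×15.65² + 2(65³/12 + 65×16.85²)] = 982600 mm³.
Direct shear f_v = P/L_w = 81.3×10³ / 270 = 301.1 N/mm (vertical).
Torsion M = P·e = 81.3×10³ × 335 = 27236000 N·mm.
Critical point at (x, y) = (49.35, 70) from centroid. f_tx = M·y/J = 1940 N/mm; f_ty = M·x/J = 1368 N/mm.
Resultant f_max = √[f_tx² + (f_v + f_ty)²] = √[1940² + (301.1 + 1368)²] = 2559 N/mm.
Capacity per unit length: φr_n = 0.75 × 0.6 × 620 × (0.707 × 16) = 3156 N/mm.
2559 ≤ 3156 → adequate.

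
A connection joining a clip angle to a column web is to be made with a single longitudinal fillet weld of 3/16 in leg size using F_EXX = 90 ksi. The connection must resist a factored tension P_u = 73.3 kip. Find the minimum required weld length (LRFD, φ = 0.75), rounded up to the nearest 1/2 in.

Throat t_e = 0.707 × 0.1875 = 0.1326 in.
φr_n = 0.75 × 0.6 × 90 × 0.1326 = 5.369 kip/in.
L_req = P_u / φr_n = 73.3 / 5.369 = 13.65 in total.
Round up → use L = 14 in.

L = 14 in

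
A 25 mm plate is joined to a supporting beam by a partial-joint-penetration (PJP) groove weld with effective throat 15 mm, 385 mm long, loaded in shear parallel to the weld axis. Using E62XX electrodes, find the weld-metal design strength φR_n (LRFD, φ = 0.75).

E62XX → F_EXX = 620 MPa.
Effective throat (given) t_e = 15 mm.
A_we = 15 × 385 = 5775 mm².
F_nw = 0.6 F_EXX = 372 MPa.
φR_n = 0.75 × 372 × 5775 × 10⁻³ = 1611 kN.

φR_n ≈ 1610 kN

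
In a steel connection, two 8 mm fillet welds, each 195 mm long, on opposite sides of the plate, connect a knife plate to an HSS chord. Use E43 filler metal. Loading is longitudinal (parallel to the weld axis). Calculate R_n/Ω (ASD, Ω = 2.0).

E43XX → F_EXX = 430 MPa.
Effective throat t_e = 0.707 × 8 = 5.656 mm.
Total length L = 390 mm; A_we = 5.656 × 390 = 2206 mm².
F_nw = 0.6 F_EXX = 0.6 × 430 = 258 MPa.
R_n = 258 × 2206 × 10⁻³ = 569.1 kN; R_n/Ω = 569.1/2.0 = 284.6 kN.

R_n/Ω ≈ 285 kN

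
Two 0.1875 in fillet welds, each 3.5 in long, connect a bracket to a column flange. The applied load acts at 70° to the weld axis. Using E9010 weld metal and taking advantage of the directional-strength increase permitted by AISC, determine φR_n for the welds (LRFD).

φR_n ≈ 54.7 kip

E90XX → F_EXX = 90 ksi.
t_e = 0.707 × 0.1875 = 0.1326 in; A_we = 0.1326 × 7 = 0.9279 in².
Directional factor: 1.0 + 0.5 sin^1.5(70°) = 1.455.
F_nw = 0.6 × 90 × 1.455 = 78.59 ksi.
φR_n = 0.75 × 78.59 × 0.9279 = 54.7 kip.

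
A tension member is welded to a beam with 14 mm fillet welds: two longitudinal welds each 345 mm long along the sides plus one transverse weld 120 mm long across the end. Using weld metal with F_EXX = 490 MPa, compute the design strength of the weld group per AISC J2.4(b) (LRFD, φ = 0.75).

φR_n ≈ 1770 kN

t_e = 0.707 × 14 = 9.898 mm.
R_nwl = 0.6 × 490 × 9.898 × 690 × 10⁻³ = 2008 kN (longitudinal, 2 welds).
R_nwt = 0.6 × 490 × 9.898 × 120 × 10⁻³ = 349.2 kN (transverse, base value).
(i) R_nwl + R_nwt = 2357 kN; (ii) 0.85 R_nwl + 1.5 R_nwt = 2231 kN.
R_n = max = 2357 kN [governs: (i)]; φR_n = 1768 kN.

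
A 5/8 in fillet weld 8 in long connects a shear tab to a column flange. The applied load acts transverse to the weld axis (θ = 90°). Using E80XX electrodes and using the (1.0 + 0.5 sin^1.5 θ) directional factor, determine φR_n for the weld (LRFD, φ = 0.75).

φR_n ≈ 191 kips

E80XX → F_EXX = 80 ksi.
t_e = 0.707 × 0.625 = 0.4419 in; A_we = 0.4419 × 8 = 3.535 in².
Directional factor: 1.0 + 0.5 sin^1.5(90°) = 1.5.
F_nw = 0.6 × 80 × 1.5 = 72 ksi.
φR_n = 0.75 × 72 × 3.535 = 190.9 kips.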